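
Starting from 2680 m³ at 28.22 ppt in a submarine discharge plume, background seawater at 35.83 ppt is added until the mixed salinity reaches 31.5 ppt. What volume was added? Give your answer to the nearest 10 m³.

Salt balance: 2,680×28.22 + V×35.83 = (2,680+V)×31.5
75,629.6 + 35.83V = 84,420 + 31.5V
8,790.4 = 4.33V
V = 2,030.12 m³

2030 m³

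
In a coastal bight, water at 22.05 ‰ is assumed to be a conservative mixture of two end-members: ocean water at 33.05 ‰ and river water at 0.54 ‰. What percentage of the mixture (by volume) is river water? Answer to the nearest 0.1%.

Let f be the freshwater fraction. Salt balance per unit volume:
f×0.54 + (1−f)×33.05 = 22.05
f = (33.05 − 22.05) / (33.05 − 0.54) = 11/32.51 = 0.3384

33.8%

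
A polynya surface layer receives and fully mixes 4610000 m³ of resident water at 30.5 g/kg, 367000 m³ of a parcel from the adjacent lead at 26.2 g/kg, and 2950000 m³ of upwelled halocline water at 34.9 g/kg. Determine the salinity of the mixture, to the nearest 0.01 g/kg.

31.94 g/kg

Conserving salt mass:
salt = 4,610,000×30.5 + 367,000×26.2 + 2,950,000×34.9 = 140,605,000 + 9,615,400 + 102,955,000 = 253,175,400
volume = 4,610,000 + 367,000 + 2,950,000 = 7,927,000 m³
S = 253,175,400 / 7,927,000 = 31.9384 g/kg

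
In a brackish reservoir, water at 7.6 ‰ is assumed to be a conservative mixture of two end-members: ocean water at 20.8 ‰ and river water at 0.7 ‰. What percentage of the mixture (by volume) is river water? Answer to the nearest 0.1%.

65.7%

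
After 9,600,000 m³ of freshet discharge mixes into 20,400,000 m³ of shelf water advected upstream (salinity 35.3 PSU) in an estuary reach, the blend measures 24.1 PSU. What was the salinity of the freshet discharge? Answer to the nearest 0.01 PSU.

0.30 PSU

Salt balance: 20,400,000×35.3 + 9,600,000×S = 30,000,000×24.1
720,120,000 + 9,600,000·S = 723,000,000
S = (723,000,000 − 720,120,000) / 9,600,000 = 0.3 PSU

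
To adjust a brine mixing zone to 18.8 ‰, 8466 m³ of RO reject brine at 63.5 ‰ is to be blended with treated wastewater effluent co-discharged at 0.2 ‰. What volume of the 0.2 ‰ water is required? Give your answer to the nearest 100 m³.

Salt balance: 8,466×63.5 + V×0.2 = (8,466+V)×18.8
537,591 + 0.2V = 159,160.8 + 18.8V
378,430.2 = 18.6V
V = 20,345.71 m³

20300 m³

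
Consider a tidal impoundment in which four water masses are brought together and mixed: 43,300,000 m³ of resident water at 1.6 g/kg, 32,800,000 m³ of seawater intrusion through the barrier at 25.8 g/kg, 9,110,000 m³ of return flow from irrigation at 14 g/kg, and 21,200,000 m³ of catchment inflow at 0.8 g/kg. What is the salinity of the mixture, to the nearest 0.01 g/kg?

Total salt / total volume:
salt = 43,300,000×1.6 + 32,800,000×25.8 + 9,110,000×14 + 21,200,000×0.8 = 69,280,000 + 846,240,000 + 127,540,000 + 16,960,000 = 1,060,020,000
volume = 43,300,000 + 32,800,000 + 9,110,000 + 21,200,000 = 106,410,000 m³
S = 1,060,020,000 / 106,410,000 = 9.9617 g/kg

9.96 g/kg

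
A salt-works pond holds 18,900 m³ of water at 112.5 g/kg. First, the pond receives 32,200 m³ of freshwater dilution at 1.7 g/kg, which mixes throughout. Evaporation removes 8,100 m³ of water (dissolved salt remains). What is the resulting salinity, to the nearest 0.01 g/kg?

After mixing: salt = 18,900×112.5 + 32,200×1.7 = 2,180,990; volume = 51,100 m³
After evaporation: salt unchanged = 2,180,990; volume = 51,100 − 8,100 = 43,000 m³
S = 2,180,990 / 43,000 = 50.7207 g/kg

50.72 g/kg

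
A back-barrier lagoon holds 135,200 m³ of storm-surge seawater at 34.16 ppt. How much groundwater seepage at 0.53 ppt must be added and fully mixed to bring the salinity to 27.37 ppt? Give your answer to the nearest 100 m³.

34200 m³

Salt balance: 135,200×34.16 + V×0.53 = (135,200+V)×27.37
4,618,432 + 0.53V = 3,700,424 + 27.37V
918,008 = 26.84V
V = 34,202.98 m³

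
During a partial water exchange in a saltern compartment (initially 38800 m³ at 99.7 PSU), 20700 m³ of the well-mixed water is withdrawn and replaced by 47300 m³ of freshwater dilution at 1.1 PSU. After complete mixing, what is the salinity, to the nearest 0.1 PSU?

28.4 PSU

Remaining after removal: 18,100 m³ at 99.7 PSU (salt = 1,804,570)
After addition: salt = 1,804,570 + 47,300×1.1 = 1,856,600; volume = 65,400 m³
S = 1,856,600 / 65,400 = 28.3884 PSU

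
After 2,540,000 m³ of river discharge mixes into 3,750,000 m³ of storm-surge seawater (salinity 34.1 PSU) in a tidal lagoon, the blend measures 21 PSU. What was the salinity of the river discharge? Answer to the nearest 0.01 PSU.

1.66 PSU

Salt balance: 3,750,000×34.1 + 2,540,000×S = 6,290,000×21
127,875,000 + 2,540,000·S = 132,090,000
S = (132,090,000 − 127,875,000) / 2,540,000 = 1.6594 PSU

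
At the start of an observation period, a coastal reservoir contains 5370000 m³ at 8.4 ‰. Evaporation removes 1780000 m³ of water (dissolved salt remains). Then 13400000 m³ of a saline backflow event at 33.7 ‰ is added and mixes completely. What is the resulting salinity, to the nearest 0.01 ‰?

29.23 ‰

After evaporation: salt = 5,370,000×8.4 = 45,108,000; volume = 5,370,000 − 1,780,000 = 3,590,000 m³
After mixing: salt = 45,108,000 + 13,400,000×33.7 = 496,688,000; volume = 3,590,000 + 13,400,000 = 16,990,000 m³
S = 496,688,000 / 16,990,000 = 29.2341 ‰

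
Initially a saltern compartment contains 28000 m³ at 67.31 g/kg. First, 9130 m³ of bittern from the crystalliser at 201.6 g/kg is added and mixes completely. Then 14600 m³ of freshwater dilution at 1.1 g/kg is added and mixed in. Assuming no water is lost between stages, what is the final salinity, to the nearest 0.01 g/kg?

72.32 g/kg

Mass of salt is conserved:
Initial salt = 28,000×67.31 = 1,884,680
After stage 1: salt = 1,884,680 + 9,130×201.6 = 3,725,288; volume = 37,130 m³; S = 100.331 g/kg
After stage 2: salt = 3,725,288 + 14,600×1.1 = 3,741,348; volume = 51,730 m³
S = 3,741,348 / 51,730 = 72.3245 g/kg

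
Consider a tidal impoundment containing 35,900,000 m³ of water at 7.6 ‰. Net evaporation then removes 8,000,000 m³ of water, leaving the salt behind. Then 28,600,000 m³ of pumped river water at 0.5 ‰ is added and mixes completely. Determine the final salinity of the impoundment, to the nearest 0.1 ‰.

5.1 ‰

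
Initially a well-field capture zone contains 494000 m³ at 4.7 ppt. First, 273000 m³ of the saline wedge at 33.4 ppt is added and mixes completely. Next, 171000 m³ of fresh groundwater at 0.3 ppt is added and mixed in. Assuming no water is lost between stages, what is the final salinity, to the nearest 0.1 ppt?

Salt balance:
Initial salt = 494,000×4.7 = 2,321,800
After stage 1: salt = 2,321,800 + 273,000×33.4 = 11,440,000; volume = 767,000 m³; S = 14.915 ppt
After stage 2: salt = 11,440,000 + 171,000×0.3 = 11,491,300; volume = 938,000 m³
S = 11,491,300 / 938,000 = 12.2509 ppt

12.3 ppt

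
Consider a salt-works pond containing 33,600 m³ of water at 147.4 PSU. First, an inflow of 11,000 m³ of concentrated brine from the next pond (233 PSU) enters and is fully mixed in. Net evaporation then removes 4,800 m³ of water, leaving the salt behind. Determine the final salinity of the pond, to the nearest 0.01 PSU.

After mixing: salt = 33,600×147.4 + 11,000×233 = 7,515,640; volume = 44,600 m³
After evaporation: salt unchanged = 7,515,640; volume = 44,600 − 4,800 = 39,800 m³
S = 7,515,640 / 39,800 = 188.8352 PSU

188.84 PSU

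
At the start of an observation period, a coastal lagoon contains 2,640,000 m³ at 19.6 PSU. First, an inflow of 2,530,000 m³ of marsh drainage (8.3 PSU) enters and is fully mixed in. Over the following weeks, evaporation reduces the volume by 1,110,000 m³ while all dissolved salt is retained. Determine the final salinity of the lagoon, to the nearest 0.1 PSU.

17.9 PSU

After mixing: salt = 2,640,000×19.6 + 2,530,000×8.3 = 72,743,000; volume = 5,170,000 m³
After evaporation: salt unchanged = 72,743,000; volume = 5,170,000 − 1,110,000 = 4,060,000 m³
S = 72,743,000 / 4,060,000 = 17.917 PSU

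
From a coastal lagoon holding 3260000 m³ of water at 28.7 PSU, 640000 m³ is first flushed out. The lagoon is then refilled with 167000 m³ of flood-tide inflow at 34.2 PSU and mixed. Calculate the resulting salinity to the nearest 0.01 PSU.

29.03 PSU

Remaining after removal: 2,620,000 m³ at 28.7 PSU (salt = 75,194,000)
After addition: salt = 75,194,000 + 167,000×34.2 = 80,905,400; volume = 2,787,000 m³
S = 80,905,400 / 2,787,000 = 29.0296 PSU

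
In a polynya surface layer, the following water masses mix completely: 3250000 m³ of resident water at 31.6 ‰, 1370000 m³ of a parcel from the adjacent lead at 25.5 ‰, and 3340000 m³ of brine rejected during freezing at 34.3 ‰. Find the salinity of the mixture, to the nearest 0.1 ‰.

Conserving salt mass:
salt = 3,250,000×31.6 + 1,370,000×25.5 + 3,340,000×34.3 = 102,700,000 + 34,935,000 + 114,562,000 = 252,197,000
volume = 3,250,000 + 1,370,000 + 3,340,000 = 7,960,000 m³
S = 252,197,000 / 7,960,000 = 31.683 ‰

31.7 ‰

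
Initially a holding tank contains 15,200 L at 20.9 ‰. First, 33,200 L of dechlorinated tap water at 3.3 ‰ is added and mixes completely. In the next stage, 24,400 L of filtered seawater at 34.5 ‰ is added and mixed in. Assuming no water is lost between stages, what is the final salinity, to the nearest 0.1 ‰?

17.4 ‰

Total salt / total volume:
Initial salt = 15,200×20.9 = 317,680
After stage 1: salt = 317,680 + 33,200×3.3 = 427,240; volume = 48,400 L; S = 8.827 ‰
After stage 2: salt = 427,240 + 24,400×34.5 = 1,269,040; volume = 72,800 L
S = 1,269,040 / 72,800 = 17.4319 ‰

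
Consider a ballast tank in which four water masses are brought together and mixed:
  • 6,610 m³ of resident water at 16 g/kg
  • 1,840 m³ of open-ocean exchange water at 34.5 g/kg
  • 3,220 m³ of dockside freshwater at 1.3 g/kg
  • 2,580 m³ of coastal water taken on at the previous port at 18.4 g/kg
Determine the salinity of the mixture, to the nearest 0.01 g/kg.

15.50 g/kg

Conserving salt mass:
salt = 6,610×16 + 1,840×34.5 + 3,220×1.3 + 2,580×18.4 = 105,760 + 63,480 + 4,186 + 47,472 = 220,898
volume = 6,610 + 1,840 + 3,220 + 2,580 = 14,250 m³
S = 220,898 / 14,250 = 15.5016 g/kg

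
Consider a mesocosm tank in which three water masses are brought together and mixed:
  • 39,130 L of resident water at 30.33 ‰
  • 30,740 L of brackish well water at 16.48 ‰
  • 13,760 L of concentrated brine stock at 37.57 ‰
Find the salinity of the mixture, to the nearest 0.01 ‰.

Conserving salt mass:
salt = 39,130×30.33 + 30,740×16.48 + 13,760×37.57 = 1,186,812.9 + 506,595.2 + 516,963.2 = 2,210,371.3
volume = 39,130 + 30,740 + 13,760 = 83,630 L
S = 2,210,371.3 / 83,630 = 26.4304 ‰

26.43 ‰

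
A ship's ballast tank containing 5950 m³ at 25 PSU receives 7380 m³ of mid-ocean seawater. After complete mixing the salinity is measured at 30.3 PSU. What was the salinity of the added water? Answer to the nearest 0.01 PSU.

34.57 PSU

Salt balance: 5,950×25 + 7,380×S = 13,330×30.3
148,750 + 7,380·S = 403,899
S = (403,899 − 148,750) / 7,380 = 34.573 PSU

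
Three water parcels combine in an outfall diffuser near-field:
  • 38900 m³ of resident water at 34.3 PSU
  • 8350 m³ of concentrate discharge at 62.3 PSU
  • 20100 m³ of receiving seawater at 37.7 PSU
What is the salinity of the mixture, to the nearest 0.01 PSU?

Mass of salt is conserved:
salt = 38,900×34.3 + 8,350×62.3 + 20,100×37.7 = 1,334,270 + 520,205 + 757,770 = 2,612,245
volume = 38,900 + 8,350 + 20,100 = 67,350 m³
S = 2,612,245 / 67,350 = 38.7861 PSU

38.79 PSU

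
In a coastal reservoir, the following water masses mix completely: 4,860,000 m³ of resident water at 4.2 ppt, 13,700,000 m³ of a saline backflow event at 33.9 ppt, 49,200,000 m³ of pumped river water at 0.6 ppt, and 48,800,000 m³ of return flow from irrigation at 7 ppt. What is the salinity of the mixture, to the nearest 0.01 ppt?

Salt balance:
salt = 4,860,000×4.2 + 13,700,000×33.9 + 49,200,000×0.6 + 48,800,000×7 = 20,412,000 + 464,430,000 + 29,520,000 + 341,600,000 = 855,962,000
volume = 4,860,000 + 13,700,000 + 49,200,000 + 48,800,000 = 116,560,000 m³
S = 855,962,000 / 116,560,000 = 7.3435 ppt

7.34 ppt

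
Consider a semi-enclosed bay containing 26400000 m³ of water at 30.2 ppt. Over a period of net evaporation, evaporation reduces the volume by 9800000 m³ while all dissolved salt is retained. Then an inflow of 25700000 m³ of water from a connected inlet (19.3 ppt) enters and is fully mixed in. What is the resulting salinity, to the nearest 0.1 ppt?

After evaporation: salt = 26,400,000×30.2 = 797,280,000; volume = 26,400,000 − 9,800,000 = 16,600,000 m³
After mixing: salt = 797,280,000 + 25,700,000×19.3 = 1,293,290,000; volume = 16,600,000 + 25,700,000 = 42,300,000 m³
S = 1,293,290,000 / 42,300,000 = 30.5742 ppt

30.6 ppt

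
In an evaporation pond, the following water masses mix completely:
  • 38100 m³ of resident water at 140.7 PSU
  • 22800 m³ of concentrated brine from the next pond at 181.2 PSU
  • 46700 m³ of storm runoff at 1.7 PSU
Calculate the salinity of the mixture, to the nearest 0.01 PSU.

Salt balance:
salt = 38,100×140.7 + 22,800×181.2 + 46,700×1.7 = 5,360,670 + 4,131,360 + 79,390 = 9,571,420
volume = 38,100 + 22,800 + 46,700 = 107,600 m³
S = 9,571,420 / 107,600 = 88.9537 PSU

88.95 PSU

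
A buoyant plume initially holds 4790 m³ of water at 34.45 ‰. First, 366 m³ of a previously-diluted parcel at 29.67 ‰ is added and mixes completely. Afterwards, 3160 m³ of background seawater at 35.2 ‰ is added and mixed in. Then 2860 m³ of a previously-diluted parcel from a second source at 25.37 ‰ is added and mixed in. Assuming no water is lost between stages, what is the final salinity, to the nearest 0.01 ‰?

32.18 ‰

Salt balance:
Initial salt = 4,790×34.45 = 165,015.5
After stage 1: salt = 165,015.5 + 366×29.67 = 175,874.72; volume = 5,156 m³; S = 34.111 ‰
After stage 2: salt = 175,874.72 + 3,160×35.2 = 287,106.72; volume = 8,316 m³; S = 34.525 ‰
After stage 3: salt = 287,106.72 + 2,860×25.37 = 359,664.92; volume = 11,176 m³
S = 359,664.92 / 11,176 = 32.1819 ‰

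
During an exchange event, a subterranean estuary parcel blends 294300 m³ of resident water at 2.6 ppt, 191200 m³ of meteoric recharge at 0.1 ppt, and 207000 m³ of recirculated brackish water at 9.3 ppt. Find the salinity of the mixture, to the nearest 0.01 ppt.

Total salt / total volume:
salt = 294,300×2.6 + 191,200×0.1 + 207,000×9.3 = 765,180 + 19,120 + 1,925,100 = 2,709,400
volume = 294,300 + 191,200 + 207,000 = 692,500 m³
S = 2,709,400 / 692,500 = 3.9125 ppt

3.91 ppt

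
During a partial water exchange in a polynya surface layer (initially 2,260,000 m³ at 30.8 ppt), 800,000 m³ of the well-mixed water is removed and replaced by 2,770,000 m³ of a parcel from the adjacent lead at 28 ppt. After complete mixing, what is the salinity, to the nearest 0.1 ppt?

29.0 ppt

Remaining after removal: 1,460,000 m³ at 30.8 ppt (salt = 44,968,000)
After addition: salt = 44,968,000 + 2,770,000×28 = 122,528,000; volume = 4,230,000 m³
S = 122,528,000 / 4,230,000 = 28.9664 ppt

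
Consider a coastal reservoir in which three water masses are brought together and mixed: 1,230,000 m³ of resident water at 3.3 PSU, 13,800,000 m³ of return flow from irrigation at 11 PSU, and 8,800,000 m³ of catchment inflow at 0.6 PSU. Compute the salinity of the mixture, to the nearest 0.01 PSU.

6.76 PSU

By conservation of dissolved salt,
salt = 1,230,000×3.3 + 13,800,000×11 + 8,800,000×0.6 = 4,059,000 + 151,800,000 + 5,280,000 = 161,139,000
volume = 1,230,000 + 13,800,000 + 8,800,000 = 23,830,000 m³
S = 161,139,000 / 23,830,000 = 6.762 PSU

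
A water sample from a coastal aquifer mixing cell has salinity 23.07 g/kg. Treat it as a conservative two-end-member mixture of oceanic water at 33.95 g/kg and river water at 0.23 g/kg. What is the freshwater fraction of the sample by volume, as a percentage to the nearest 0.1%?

Let f be the freshwater fraction. Salt balance per unit volume:
f×0.23 + (1−f)×33.95 = 23.07
f = (33.95 − 23.07) / (33.95 − 0.23) = 10.88/33.72 = 0.3227

32.3%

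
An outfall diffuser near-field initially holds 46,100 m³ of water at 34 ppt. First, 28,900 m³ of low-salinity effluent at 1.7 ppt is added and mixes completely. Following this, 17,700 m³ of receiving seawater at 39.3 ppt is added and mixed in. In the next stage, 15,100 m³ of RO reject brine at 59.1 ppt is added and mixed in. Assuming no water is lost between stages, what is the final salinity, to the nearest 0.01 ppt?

By conservation of dissolved salt,
Initial salt = 46,100×34 = 1,567,400
After stage 1: salt = 1,567,400 + 28,900×1.7 = 1,616,530; volume = 75,000 m³; S = 21.554 ppt
After stage 2: salt = 1,616,530 + 17,700×39.3 = 2,312,140; volume = 92,700 m³; S = 24.942 ppt
After stage 3: salt = 2,312,140 + 15,100×59.1 = 3,204,550; volume = 107,800 m³
S = 3,204,550 / 107,800 = 29.7268 ppt

29.73 ppt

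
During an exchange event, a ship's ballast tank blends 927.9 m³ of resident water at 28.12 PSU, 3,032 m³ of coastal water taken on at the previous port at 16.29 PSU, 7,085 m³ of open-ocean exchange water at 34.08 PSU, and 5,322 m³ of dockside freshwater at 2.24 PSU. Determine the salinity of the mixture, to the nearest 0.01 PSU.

20.09 PSU

Total salt / total volume:
salt = 927.9×28.12 + 3,032×16.29 + 7,085×34.08 + 5,322×2.24 = 26,092.548 + 49,391.28 + 241,456.8 + 11,921.28 = 328,861.908
volume = 927.9 + 3,032 + 7,085 + 5,322 = 16,366.9 m³
S = 328,861.908 / 16,366.9 = 20.0931 PSU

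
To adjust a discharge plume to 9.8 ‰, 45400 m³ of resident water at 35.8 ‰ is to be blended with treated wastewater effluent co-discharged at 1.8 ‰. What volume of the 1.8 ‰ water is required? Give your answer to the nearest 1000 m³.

Salt balance: 45,400×35.8 + V×1.8 = (45,400+V)×9.8
1,625,320 + 1.8V = 444,920 + 9.8V
1,180,400 = 8V
V = 147,550 m³

148000 m³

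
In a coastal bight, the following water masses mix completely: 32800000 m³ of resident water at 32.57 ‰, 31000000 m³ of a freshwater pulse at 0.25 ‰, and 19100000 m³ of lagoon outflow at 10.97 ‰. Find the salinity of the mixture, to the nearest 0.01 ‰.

Mass of salt is conserved:
salt = 32,800,000×32.57 + 31,000,000×0.25 + 19,100,000×10.97 = 1,068,296,000 + 7,750,000 + 209,527,000 = 1,285,573,000
volume = 32,800,000 + 31,000,000 + 19,100,000 = 82,900,000 m³
S = 1,285,573,000 / 82,900,000 = 15.5075 ‰

15.51 ‰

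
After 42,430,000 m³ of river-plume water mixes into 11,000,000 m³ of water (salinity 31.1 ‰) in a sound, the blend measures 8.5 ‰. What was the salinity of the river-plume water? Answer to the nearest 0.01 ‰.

Salt balance: 11,000,000×31.1 + 42,430,000×S = 53,430,000×8.5
342,100,000 + 42,430,000·S = 454,155,000
S = (454,155,000 − 342,100,000) / 42,430,000 = 2.6409 ‰

2.64 ‰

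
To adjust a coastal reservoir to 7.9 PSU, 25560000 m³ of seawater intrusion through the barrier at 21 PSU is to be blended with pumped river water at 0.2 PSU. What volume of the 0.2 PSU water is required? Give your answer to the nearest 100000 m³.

Salt balance: 25,560,000×21 + V×0.2 = (25,560,000+V)×7.9
536,760,000 + 0.2V = 201,924,000 + 7.9V
334,836,000 = 7.7V
V = 43,485,194.81 m³

43500000 m³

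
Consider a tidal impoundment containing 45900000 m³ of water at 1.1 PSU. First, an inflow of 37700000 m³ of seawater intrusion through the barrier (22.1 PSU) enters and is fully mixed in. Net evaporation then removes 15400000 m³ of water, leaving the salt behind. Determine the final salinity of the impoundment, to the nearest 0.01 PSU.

12.96 PSU

After mixing: salt = 45,900,000×1.1 + 37,700,000×22.1 = 883,660,000; volume = 83,600,000 m³
After evaporation: salt unchanged = 883,660,000; volume = 83,600,000 − 15,400,000 = 68,200,000 m³
S = 883,660,000 / 68,200,000 = 12.9569 PSU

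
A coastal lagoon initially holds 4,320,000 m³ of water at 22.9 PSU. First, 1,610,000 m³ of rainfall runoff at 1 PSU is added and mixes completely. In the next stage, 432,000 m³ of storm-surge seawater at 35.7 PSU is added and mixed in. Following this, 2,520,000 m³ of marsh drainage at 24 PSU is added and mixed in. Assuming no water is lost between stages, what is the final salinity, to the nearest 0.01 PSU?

19.86 PSU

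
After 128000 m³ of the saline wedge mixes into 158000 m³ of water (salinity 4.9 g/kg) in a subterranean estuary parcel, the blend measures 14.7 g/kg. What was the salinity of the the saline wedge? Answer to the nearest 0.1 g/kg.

Salt balance: 158,000×4.9 + 128,000×S = 286,000×14.7
774,200 + 128,000·S = 4,204,200
S = (4,204,200 − 774,200) / 128,000 = 26.7969 g/kg

26.8 g/kg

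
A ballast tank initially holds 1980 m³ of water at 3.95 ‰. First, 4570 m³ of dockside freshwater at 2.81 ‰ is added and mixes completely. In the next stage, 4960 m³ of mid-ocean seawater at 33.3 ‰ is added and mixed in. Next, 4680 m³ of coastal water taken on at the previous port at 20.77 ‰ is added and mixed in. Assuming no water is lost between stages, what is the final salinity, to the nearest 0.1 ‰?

17.5 ‰

Salt balance:
Initial salt = 1,980×3.95 = 7,821
After stage 1: salt = 7,821 + 4,570×2.81 = 20,662.7; volume = 6,550 m³; S = 3.155 ‰
After stage 2: salt = 20,662.7 + 4,960×33.3 = 185,830.7; volume = 11,510 m³; S = 16.145 ‰
After stage 3: salt = 185,830.7 + 4,680×20.77 = 283,034.3; volume = 16,190 m³
S = 283,034.3 / 16,190 = 17.482 ‰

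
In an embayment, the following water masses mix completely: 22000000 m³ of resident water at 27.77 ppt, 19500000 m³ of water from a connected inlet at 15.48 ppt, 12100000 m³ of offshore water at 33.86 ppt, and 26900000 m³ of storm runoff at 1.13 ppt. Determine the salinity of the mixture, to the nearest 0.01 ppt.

16.81 ppt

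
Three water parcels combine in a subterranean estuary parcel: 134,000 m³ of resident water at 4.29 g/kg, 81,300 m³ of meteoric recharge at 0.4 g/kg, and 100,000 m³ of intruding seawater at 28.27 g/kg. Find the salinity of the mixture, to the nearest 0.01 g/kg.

10.89 g/kg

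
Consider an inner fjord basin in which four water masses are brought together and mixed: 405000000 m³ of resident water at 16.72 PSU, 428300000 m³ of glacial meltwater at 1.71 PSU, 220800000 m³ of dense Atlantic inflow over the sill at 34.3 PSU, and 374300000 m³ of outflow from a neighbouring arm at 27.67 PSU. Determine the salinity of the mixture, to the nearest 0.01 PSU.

17.81 PSU

Mass of salt is conserved:
salt = 405,000,000×16.72 + 428,300,000×1.71 + 220,800,000×34.3 + 374,300,000×27.67 = 6,771,600,000 + 732,393,000 + 7,573,440,000 + 10,356,881,000 = 25,434,314,000
volume = 405,000,000 + 428,300,000 + 220,800,000 + 374,300,000 = 1,428,400,000 m³
S = 25,434,314,000 / 1,428,400,000 = 17.8062 PSU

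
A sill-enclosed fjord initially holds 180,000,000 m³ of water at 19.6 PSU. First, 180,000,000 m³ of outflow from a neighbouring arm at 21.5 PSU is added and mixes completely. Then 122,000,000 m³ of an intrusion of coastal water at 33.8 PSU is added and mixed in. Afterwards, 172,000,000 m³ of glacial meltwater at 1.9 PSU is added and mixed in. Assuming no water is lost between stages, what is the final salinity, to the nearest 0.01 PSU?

Weighted by volume,
Initial salt = 180,000,000×19.6 = 3,528,000,000
After stage 1: salt = 3,528,000,000 + 180,000,000×21.5 = 7,398,000,000; volume = 360,000,000 m³; S = 20.55 PSU
After stage 2: salt = 7,398,000,000 + 122,000,000×33.8 = 11,521,600,000; volume = 482,000,000 m³; S = 23.904 PSU
After stage 3: salt = 11,521,600,000 + 172,000,000×1.9 = 11,848,400,000; volume = 654,000,000 m³
S = 11,848,400,000 / 654,000,000 = 18.1168 PSU

18.12 PSU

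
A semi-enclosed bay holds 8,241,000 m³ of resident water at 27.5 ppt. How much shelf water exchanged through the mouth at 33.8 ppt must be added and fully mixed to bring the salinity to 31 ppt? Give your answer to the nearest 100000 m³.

10300000 m³

Salt balance: 8,241,000×27.5 + V×33.8 = (8,241,000+V)×31
226,627,500 + 33.8V = 255,471,000 + 31V
28,843,500 = 2.8V
V = 10,301,250 m³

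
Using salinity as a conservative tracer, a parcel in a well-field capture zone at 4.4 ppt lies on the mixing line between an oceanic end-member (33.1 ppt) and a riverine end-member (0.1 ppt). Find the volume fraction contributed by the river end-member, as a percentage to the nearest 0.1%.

87.0%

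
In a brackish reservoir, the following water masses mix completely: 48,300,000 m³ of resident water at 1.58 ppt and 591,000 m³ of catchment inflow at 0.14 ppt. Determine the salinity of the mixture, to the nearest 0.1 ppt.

Total salt / total volume:
salt = 48,300,000×1.58 + 591,000×0.14 = 76,314,000 + 82,740 = 76,396,740
volume = 48,300,000 + 591,000 = 48,891,000 m³
S = 76,396,740 / 48,891,000 = 1.563 ppt

1.6 ppt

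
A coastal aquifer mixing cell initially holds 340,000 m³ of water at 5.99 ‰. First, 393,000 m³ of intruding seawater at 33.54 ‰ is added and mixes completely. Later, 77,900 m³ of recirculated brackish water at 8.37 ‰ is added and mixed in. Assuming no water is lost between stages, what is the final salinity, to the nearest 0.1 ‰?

Mass of salt is conserved:
Initial salt = 340,000×5.99 = 2,036,600
After stage 1: salt = 2,036,600 + 393,000×33.54 = 15,217,820; volume = 733,000 m³; S = 20.761 ‰
After stage 2: salt = 15,217,820 + 77,900×8.37 = 15,869,843; volume = 810,900 m³
S = 15,869,843 / 810,900 = 19.5707 ‰

19.6 ‰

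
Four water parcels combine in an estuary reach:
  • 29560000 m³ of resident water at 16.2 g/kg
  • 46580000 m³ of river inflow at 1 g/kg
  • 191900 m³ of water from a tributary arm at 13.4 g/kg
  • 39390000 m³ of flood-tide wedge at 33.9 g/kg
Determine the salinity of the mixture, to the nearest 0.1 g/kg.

16.1 g/kg

By conservation of dissolved salt,
salt = 29,560,000×16.2 + 46,580,000×1 + 191,900×13.4 + 39,390,000×33.9 = 478,872,000 + 46,580,000 + 2,571,460 + 1,335,321,000 = 1,863,344,460
volume = 29,560,000 + 46,580,000 + 191,900 + 39,390,000 = 115,721,900 m³
S = 1,863,344,460 / 115,721,900 = 16.102 g/kg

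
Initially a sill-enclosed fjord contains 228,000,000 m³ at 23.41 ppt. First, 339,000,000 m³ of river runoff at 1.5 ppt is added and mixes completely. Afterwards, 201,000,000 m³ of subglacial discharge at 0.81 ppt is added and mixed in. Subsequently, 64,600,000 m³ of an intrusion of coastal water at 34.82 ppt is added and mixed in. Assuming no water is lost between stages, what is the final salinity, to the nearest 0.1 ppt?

Conserving salt mass:
Initial salt = 228,000,000×23.41 = 5,337,480,000
After stage 1: salt = 5,337,480,000 + 339,000,000×1.5 = 5,845,980,000; volume = 567,000,000 m³; S = 10.31 ppt
After stage 2: salt = 5,845,980,000 + 201,000,000×0.81 = 6,008,790,000; volume = 768,000,000 m³; S = 7.824 ppt
After stage 3: salt = 6,008,790,000 + 64,600,000×34.82 = 8,258,162,000; volume = 832,600,000 m³
S = 8,258,162,000 / 832,600,000 = 9.9185 ppt

9.9 ppt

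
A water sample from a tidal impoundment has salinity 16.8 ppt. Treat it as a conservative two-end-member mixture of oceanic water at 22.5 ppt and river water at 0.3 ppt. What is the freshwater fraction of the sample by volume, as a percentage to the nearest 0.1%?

25.7%

Let f be the freshwater fraction. Salt balance per unit volume:
f×0.3 + (1−f)×22.5 = 16.8
f = (22.5 − 16.8) / (22.5 − 0.3) = 5.7/22.2 = 0.2568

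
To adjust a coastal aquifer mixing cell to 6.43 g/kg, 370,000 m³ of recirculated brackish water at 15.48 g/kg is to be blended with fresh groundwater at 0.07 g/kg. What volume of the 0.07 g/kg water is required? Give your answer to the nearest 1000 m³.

526000 m³

Salt balance: 370,000×15.48 + V×0.07 = (370,000+V)×6.43
5,727,600 + 0.07V = 2,379,100 + 6.43V
3,348,500 = 6.36V
V = 526,493.71 m³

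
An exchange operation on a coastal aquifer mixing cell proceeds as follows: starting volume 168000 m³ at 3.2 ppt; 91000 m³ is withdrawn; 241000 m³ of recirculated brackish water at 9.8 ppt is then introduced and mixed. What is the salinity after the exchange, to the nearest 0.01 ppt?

Remaining after removal: 77,000 m³ at 3.2 ppt (salt = 246,400)
After addition: salt = 246,400 + 241,000×9.8 = 2,608,200; volume = 318,000 m³
S = 2,608,200 / 318,000 = 8.2019 ppt

8.20 ppt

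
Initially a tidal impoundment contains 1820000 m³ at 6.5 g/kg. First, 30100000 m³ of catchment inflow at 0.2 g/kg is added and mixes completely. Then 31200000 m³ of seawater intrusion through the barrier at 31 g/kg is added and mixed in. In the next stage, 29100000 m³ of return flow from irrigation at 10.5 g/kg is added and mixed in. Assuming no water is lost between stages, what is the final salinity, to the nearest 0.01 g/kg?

13.99 g/kg

Conserving salt mass:
Initial salt = 1,820,000×6.5 = 11,830,000
After stage 1: salt = 11,830,000 + 30,100,000×0.2 = 17,850,000; volume = 31,920,000 m³; S = 0.559 g/kg
After stage 2: salt = 17,850,000 + 31,200,000×31 = 985,050,000; volume = 63,120,000 m³; S = 15.606 g/kg
After stage 3: salt = 985,050,000 + 29,100,000×10.5 = 1,290,600,000; volume = 92,220,000 m³
S = 1,290,600,000 / 92,220,000 = 13.9948 g/kg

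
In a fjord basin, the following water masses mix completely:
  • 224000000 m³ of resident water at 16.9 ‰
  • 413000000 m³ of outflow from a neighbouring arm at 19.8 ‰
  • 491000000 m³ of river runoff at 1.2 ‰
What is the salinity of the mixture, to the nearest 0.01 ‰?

Conserving salt mass:
salt = 224,000,000×16.9 + 413,000,000×19.8 + 491,000,000×1.2 = 3,785,600,000 + 8,177,400,000 + 589,200,000 = 12,552,200,000
volume = 224,000,000 + 413,000,000 + 491,000,000 = 1,128,000,000 m³
S = 12,552,200,000 / 1,128,000,000 = 11.1278 ‰

11.13 ‰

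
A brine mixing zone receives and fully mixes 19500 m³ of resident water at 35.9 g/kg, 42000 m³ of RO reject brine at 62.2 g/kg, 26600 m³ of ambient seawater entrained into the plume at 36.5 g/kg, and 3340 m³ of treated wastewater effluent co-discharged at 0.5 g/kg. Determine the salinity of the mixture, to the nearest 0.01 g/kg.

46.86 g/kg

Total salt / total volume:
salt = 19,500×35.9 + 42,000×62.2 + 26,600×36.5 + 3,340×0.5 = 700,050 + 2,612,400 + 970,900 + 1,670 = 4,285,020
volume = 19,500 + 42,000 + 26,600 + 3,340 = 91,440 m³
S = 4,285,020 / 91,440 = 46.8615 g/kg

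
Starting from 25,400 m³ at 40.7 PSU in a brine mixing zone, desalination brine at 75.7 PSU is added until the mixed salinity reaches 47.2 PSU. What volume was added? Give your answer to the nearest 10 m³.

5790 m³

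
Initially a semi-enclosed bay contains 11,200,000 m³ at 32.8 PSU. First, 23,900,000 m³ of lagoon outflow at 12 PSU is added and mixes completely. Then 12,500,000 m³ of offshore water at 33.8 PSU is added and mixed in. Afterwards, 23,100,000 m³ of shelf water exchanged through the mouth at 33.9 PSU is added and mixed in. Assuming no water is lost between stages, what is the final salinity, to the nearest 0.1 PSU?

Mass of salt is conserved:
Initial salt = 11,200,000×32.8 = 367,360,000
After stage 1: salt = 367,360,000 + 23,900,000×12 = 654,160,000; volume = 35,100,000 m³; S = 18.637 PSU
After stage 2: salt = 654,160,000 + 12,500,000×33.8 = 1,076,660,000; volume = 47,600,000 m³; S = 22.619 PSU
After stage 3: salt = 1,076,660,000 + 23,100,000×33.9 = 1,859,750,000; volume = 70,700,000 m³
S = 1,859,750,000 / 70,700,000 = 26.3048 PSU

26.3 PSU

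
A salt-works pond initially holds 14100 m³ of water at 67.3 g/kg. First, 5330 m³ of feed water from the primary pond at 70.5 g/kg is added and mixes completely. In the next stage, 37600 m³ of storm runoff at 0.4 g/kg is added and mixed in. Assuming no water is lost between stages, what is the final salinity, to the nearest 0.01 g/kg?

23.49 g/kg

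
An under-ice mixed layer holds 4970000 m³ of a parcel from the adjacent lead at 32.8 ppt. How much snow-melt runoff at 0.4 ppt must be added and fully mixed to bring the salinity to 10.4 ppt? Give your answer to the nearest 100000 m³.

11100000 m³

Salt balance: 4,970,000×32.8 + V×0.4 = (4,970,000+V)×10.4
163,016,000 + 0.4V = 51,688,000 + 10.4V
111,328,000 = 10V
V = 11,132,800 m³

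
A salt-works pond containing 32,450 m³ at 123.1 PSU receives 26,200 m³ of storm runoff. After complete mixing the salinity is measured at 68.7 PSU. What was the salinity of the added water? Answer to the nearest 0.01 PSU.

Salt balance: 32,450×123.1 + 26,200×S = 58,650×68.7
3,994,595 + 26,200·S = 4,029,255
S = (4,029,255 − 3,994,595) / 26,200 = 1.3229 PSU

1.32 PSU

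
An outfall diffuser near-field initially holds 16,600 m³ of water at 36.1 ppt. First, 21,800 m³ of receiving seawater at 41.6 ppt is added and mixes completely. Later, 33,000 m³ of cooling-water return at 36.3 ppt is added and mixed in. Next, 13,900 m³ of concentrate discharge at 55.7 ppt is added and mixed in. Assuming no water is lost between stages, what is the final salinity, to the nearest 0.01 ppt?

Weighted by volume,
Initial salt = 16,600×36.1 = 599,260
After stage 1: salt = 599,260 + 21,800×41.6 = 1,506,140; volume = 38,400 m³; S = 39.222 ppt
After stage 2: salt = 1,506,140 + 33,000×36.3 = 2,704,040; volume = 71,400 m³; S = 37.872 ppt
After stage 3: salt = 2,704,040 + 13,900×55.7 = 3,478,270; volume = 85,300 m³
S = 3,478,270 / 85,300 = 40.7769 ppt

40.78 ppt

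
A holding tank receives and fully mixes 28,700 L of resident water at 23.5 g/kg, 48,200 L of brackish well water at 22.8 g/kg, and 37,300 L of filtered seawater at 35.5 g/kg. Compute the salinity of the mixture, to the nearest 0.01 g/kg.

Salt balance:
salt = 28,700×23.5 + 48,200×22.8 + 37,300×35.5 = 674,450 + 1,098,960 + 1,324,150 = 3,097,560
volume = 28,700 + 48,200 + 37,300 = 114,200 L
S = 3,097,560 / 114,200 = 27.124 g/kg

27.12 g/kg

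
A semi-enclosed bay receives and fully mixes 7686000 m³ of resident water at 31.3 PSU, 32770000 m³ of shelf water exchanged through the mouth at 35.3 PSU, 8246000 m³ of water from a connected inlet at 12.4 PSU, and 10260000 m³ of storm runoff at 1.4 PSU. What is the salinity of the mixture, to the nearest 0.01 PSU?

25.68 PSU

Total salt / total volume:
salt = 7,686,000×31.3 + 32,770,000×35.3 + 8,246,000×12.4 + 10,260,000×1.4 = 240,571,800 + 1,156,781,000 + 102,250,400 + 14,364,000 = 1,513,967,200
volume = 7,686,000 + 32,770,000 + 8,246,000 + 10,260,000 = 58,962,000 m³
S = 1,513,967,200 / 58,962,000 = 25.677 PSU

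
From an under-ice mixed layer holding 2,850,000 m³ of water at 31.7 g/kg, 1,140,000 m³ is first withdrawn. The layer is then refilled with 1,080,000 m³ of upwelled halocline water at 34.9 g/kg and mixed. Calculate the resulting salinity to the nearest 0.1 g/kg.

32.9 g/kg

Remaining after removal: 1,710,000 m³ at 31.7 g/kg (salt = 54,207,000)
After addition: salt = 54,207,000 + 1,080,000×34.9 = 91,899,000; volume = 2,790,000 m³
S = 91,899,000 / 2,790,000 = 32.9387 g/kg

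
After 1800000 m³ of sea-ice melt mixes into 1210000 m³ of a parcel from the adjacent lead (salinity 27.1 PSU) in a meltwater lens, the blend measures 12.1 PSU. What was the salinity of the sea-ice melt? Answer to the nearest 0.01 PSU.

2.02 PSU

Salt balance: 1,210,000×27.1 + 1,800,000×S = 3,010,000×12.1
32,791,000 + 1,800,000·S = 36,421,000
S = (36,421,000 − 32,791,000) / 1,800,000 = 2.0167 PSU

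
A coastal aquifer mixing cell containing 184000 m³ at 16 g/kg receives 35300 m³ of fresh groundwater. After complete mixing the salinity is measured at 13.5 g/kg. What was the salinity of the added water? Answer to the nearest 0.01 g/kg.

0.47 g/kg

Salt balance: 184,000×16 + 35,300×S = 219,300×13.5
2,944,000 + 35,300·S = 2,960,550
S = (2,960,550 − 2,944,000) / 35,300 = 0.4688 g/kg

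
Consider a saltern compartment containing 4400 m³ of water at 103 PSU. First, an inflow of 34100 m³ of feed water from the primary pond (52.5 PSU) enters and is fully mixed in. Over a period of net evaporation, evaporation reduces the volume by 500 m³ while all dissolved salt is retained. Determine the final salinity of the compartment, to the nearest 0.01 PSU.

After mixing: salt = 4,400×103 + 34,100×52.5 = 2,243,450; volume = 38,500 m³
After evaporation: salt unchanged = 2,243,450; volume = 38,500 − 500 = 38,000 m³
S = 2,243,450 / 38,000 = 59.0382 PSU

59.04 PSU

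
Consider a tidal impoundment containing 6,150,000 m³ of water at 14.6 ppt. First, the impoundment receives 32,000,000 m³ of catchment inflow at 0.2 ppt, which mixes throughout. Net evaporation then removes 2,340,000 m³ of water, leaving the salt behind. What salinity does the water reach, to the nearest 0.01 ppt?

After mixing: salt = 6,150,000×14.6 + 32,000,000×0.2 = 96,190,000; volume = 38,150,000 m³
After evaporation: salt unchanged = 96,190,000; volume = 38,150,000 − 2,340,000 = 35,810,000 m³
S = 96,190,000 / 35,810,000 = 2.6861 ppt

2.69 ppt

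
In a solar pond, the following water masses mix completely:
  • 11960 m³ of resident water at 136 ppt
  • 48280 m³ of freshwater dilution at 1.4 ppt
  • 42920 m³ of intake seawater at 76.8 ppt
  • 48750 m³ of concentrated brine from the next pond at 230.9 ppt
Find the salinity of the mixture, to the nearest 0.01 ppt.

106.95 ppt

Conserving salt mass:
salt = 11,960×136 + 48,280×1.4 + 42,920×76.8 + 48,750×230.9 = 1,626,560 + 67,592 + 3,296,256 + 11,256,375 = 16,246,783
volume = 11,960 + 48,280 + 42,920 + 48,750 = 151,910 m³
S = 16,246,783 / 151,910 = 106.9501 ppt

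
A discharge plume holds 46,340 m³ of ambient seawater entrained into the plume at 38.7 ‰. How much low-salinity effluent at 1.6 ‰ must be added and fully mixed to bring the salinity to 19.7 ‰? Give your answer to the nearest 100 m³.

Salt balance: 46,340×38.7 + V×1.6 = (46,340+V)×19.7
1,793,358 + 1.6V = 912,898 + 19.7V
880,460 = 18.1V
V = 48,644.2 m³

48600 m³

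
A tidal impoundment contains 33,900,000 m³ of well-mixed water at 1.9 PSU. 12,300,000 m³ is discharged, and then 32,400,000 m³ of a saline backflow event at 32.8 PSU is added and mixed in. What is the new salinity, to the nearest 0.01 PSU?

Remaining after removal: 21,600,000 m³ at 1.9 PSU (salt = 41,040,000)
After addition: salt = 41,040,000 + 32,400,000×32.8 = 1,103,760,000; volume = 54,000,000 m³
S = 1,103,760,000 / 54,000,000 = 20.44 PSU

20.44 PSU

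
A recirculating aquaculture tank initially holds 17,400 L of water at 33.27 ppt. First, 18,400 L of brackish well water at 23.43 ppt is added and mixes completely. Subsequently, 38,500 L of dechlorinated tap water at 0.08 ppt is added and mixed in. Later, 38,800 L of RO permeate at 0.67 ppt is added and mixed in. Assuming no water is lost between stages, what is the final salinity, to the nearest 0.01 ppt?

Weighted by volume,
Initial salt = 17,400×33.27 = 578,898
After stage 1: salt = 578,898 + 18,400×23.43 = 1,010,010; volume = 35,800 L; S = 28.213 ppt
After stage 2: salt = 1,010,010 + 38,500×0.08 = 1,013,090; volume = 74,300 L; S = 13.635 ppt
After stage 3: salt = 1,013,090 + 38,800×0.67 = 1,039,086; volume = 113,100 L
S = 1,039,086 / 113,100 = 9.1873 ppt

9.19 ppt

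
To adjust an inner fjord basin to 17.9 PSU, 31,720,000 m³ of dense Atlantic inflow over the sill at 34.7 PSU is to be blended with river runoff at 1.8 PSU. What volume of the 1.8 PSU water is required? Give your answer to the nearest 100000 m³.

33100000 m³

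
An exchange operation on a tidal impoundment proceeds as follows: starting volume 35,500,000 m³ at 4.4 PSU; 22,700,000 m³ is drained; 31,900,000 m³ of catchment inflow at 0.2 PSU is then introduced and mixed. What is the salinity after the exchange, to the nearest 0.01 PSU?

Remaining after removal: 12,800,000 m³ at 4.4 PSU (salt = 56,320,000)
After addition: salt = 56,320,000 + 31,900,000×0.2 = 62,700,000; volume = 44,700,000 m³
S = 62,700,000 / 44,700,000 = 1.4027 PSU

1.40 PSU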